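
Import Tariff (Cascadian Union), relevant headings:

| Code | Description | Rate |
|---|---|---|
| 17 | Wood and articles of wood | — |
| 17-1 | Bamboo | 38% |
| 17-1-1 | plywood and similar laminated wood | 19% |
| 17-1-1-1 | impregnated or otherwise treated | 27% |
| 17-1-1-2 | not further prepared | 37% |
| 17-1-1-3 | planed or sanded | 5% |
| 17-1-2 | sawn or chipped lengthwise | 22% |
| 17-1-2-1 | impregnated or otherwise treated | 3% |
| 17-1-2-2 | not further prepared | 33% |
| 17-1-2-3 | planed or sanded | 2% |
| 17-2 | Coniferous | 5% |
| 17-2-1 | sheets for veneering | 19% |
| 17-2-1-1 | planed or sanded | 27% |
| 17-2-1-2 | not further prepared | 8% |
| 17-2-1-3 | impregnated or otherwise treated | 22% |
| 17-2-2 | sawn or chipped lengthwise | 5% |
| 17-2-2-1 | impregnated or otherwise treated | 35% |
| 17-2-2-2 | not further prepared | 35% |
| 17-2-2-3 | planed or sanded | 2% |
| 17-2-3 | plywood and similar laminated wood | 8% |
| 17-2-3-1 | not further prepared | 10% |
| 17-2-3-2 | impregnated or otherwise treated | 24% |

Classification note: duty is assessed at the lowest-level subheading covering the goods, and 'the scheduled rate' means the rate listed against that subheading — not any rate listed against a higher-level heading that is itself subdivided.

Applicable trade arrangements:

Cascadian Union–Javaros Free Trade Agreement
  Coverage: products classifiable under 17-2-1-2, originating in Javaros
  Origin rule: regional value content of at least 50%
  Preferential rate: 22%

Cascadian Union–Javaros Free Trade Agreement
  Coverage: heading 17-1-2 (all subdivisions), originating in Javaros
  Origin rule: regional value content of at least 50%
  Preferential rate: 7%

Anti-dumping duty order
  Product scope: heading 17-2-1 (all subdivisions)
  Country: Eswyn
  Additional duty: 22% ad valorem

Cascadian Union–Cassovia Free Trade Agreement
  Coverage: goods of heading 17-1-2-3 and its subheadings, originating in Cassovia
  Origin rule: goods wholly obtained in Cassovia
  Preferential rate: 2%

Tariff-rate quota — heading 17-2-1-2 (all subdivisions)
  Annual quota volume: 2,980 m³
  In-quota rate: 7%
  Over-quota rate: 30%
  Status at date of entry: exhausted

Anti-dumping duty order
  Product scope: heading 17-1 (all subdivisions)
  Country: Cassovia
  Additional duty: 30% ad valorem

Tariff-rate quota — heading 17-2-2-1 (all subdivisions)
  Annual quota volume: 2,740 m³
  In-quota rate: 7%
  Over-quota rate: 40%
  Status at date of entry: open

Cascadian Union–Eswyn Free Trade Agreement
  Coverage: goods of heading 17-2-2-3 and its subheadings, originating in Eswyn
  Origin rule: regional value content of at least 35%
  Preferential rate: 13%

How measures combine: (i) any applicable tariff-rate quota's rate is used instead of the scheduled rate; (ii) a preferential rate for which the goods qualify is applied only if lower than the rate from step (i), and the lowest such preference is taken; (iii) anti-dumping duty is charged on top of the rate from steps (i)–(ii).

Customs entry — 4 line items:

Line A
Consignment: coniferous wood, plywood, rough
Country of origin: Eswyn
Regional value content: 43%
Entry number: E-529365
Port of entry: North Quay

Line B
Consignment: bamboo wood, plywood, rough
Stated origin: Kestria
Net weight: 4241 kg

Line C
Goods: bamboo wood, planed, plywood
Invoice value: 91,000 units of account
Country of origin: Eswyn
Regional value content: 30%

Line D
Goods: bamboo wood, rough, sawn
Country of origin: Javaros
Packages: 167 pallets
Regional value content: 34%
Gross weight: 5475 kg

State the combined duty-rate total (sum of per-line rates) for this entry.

85%

Line A: coniferous → 17-2; plywood → 17-2-3; rough → 17-2-3-1. Scheduled 10%. Eswyn agreement on 17-2-2-3: 17-2-3-1 not covered. → 10%.
Line B: bamboo → 17-1; plywood → 17-1-1; rough → 17-1-1-2. Scheduled 37%. No special measure applies. → 37%.
Line C: bamboo → 17-1; plywood → 17-1-1; planed → 17-1-1-3. Scheduled 5%. Eswyn agreement on 17-2-2-3: 17-1-1-3 not covered. → 5%.
Line D: bamboo → 17-1; sawn → 17-1-2; rough → 17-1-2-2. Scheduled 33%. Javaros agreement on 17-2-1-2: 17-1-2-2 not covered; Javaros agreement on 17-1-2: RVC < 50%. → 33%.
Sum: 10% + 37% + 5% + 33% = 85%.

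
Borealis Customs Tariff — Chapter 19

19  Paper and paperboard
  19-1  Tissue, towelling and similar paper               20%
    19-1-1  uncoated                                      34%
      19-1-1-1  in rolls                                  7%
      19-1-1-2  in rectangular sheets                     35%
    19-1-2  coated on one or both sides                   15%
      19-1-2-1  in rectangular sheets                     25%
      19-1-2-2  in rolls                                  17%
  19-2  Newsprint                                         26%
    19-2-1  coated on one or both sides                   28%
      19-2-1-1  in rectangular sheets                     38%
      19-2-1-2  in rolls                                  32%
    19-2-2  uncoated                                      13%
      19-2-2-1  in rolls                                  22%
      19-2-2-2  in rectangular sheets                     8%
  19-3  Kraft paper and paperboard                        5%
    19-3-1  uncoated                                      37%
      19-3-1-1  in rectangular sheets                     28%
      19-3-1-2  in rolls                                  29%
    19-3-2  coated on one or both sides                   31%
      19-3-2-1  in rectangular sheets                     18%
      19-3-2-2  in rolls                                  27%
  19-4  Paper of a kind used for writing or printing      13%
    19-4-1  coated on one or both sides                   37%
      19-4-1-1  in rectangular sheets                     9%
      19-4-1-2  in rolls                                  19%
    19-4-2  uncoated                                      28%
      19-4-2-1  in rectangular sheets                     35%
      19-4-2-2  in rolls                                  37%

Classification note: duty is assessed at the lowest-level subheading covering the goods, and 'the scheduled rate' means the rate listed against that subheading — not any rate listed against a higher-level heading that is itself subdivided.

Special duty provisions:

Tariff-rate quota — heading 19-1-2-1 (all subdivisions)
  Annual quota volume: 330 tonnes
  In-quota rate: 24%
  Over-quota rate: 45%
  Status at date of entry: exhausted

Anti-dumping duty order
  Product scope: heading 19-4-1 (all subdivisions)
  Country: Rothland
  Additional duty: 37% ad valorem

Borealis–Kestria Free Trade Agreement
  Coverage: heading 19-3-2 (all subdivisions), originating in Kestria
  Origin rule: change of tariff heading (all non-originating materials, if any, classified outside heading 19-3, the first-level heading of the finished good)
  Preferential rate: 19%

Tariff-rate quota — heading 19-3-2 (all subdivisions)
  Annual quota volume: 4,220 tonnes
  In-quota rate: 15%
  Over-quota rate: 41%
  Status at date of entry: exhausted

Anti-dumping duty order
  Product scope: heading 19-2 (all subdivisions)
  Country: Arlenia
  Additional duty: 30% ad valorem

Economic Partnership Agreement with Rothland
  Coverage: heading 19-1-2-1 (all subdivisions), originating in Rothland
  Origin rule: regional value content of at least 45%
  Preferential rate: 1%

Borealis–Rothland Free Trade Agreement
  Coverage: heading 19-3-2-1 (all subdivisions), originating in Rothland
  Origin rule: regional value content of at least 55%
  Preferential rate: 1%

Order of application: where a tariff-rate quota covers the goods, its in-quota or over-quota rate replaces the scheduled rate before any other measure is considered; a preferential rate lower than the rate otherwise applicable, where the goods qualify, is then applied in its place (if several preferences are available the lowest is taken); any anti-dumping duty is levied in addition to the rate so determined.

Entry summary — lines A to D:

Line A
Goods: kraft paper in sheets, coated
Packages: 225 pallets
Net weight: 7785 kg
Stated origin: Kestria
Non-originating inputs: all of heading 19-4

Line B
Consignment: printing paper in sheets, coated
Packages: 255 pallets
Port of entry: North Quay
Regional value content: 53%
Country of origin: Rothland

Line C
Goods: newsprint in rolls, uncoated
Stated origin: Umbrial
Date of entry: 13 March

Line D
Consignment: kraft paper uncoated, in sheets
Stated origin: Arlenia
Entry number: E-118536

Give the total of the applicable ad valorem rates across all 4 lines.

115%

Line A: kraft paper → 19-3; coated → 19-3-2; in sheets → 19-3-2-1. Scheduled 18%. quota on 19-3-2 exhausted → over-quota 41%; Kestria agreement on 19-3-2: CTH met → 19% available; preferential 19%. → 19%.
Line B: printing paper → 19-4; coated → 19-4-1; in sheets → 19-4-1-1. Scheduled 9%. Rothland agreement on 19-1-2-1: 19-4-1-1 not covered; Rothland agreement on 19-3-2-1: 19-4-1-1 not covered; anti-dumping (Rothland, 19-4-1): +37%; total 9% + 37% = 46%. → 46%.
Line C: newsprint → 19-2; uncoated → 19-2-2; in rolls → 19-2-2-1. Scheduled 22%. No special measure applies. → 22%.
Line D: kraft paper → 19-3; uncoated → 19-3-1; in sheets → 19-3-1-1. Scheduled 28%. No special measure applies. → 28%.
Sum: 19% + 46% + 22% + 28% = 115%.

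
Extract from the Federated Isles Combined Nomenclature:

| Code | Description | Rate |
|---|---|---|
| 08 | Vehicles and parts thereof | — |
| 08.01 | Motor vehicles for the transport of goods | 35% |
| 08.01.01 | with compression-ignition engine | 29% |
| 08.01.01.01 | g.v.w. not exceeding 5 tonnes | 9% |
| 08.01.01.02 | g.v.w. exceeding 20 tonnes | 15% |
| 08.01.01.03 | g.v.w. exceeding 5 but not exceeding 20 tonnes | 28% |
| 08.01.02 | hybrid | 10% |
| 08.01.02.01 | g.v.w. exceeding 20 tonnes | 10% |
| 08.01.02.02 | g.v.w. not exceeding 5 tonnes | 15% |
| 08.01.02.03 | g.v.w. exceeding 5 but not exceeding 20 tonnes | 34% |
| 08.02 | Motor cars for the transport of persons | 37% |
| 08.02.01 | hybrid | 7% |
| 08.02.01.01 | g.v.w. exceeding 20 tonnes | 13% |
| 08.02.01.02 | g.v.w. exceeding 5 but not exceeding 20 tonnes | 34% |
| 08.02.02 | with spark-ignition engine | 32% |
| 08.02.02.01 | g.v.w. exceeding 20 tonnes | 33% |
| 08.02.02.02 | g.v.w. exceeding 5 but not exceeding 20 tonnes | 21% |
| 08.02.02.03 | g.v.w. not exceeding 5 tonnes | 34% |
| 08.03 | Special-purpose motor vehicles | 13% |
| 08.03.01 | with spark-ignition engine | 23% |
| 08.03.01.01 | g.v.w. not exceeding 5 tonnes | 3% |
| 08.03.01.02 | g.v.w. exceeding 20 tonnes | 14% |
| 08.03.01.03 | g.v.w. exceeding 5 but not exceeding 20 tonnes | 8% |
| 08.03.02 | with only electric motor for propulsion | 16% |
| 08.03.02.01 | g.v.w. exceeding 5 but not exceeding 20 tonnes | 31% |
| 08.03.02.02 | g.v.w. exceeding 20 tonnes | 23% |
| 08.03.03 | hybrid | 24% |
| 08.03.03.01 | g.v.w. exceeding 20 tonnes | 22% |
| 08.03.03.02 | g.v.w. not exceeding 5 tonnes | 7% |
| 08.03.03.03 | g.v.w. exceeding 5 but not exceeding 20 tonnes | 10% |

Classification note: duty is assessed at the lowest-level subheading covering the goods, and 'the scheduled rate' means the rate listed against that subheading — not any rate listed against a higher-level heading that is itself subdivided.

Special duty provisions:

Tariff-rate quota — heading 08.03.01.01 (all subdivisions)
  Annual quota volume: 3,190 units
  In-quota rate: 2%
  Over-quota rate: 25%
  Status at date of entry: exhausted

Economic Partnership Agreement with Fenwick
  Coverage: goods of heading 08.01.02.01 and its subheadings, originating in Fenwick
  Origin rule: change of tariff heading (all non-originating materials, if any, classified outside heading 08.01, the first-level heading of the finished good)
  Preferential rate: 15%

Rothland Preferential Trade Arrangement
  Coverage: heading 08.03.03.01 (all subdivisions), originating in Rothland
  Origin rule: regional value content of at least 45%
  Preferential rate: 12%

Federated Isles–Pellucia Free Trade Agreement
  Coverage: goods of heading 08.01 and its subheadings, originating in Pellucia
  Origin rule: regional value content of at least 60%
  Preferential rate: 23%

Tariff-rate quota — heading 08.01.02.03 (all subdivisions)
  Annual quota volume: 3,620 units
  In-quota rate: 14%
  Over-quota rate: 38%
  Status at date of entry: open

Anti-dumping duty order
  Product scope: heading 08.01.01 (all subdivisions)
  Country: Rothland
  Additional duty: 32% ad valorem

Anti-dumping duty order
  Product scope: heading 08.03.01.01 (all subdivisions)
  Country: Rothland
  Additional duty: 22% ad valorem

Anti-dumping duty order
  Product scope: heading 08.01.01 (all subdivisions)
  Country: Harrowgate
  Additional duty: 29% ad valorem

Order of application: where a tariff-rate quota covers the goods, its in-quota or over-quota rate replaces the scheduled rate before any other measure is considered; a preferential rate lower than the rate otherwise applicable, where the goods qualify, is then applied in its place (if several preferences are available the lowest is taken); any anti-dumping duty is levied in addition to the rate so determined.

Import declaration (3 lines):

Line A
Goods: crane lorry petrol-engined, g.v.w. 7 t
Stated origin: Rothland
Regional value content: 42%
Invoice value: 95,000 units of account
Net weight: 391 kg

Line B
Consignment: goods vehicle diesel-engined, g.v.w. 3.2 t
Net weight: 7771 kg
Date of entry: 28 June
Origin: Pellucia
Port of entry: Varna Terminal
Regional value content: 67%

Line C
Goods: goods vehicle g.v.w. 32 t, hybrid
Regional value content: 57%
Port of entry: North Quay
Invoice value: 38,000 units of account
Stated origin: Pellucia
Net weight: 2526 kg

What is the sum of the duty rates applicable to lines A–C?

27%

Line A: crane lorry → 08.03; petrol-engined → 08.03.01; g.v.w. 7 t → 08.03.01.03. Scheduled 8%. Rothland agreement on 08.03.03.01: 08.03.01.03 not covered. → 8%.
Line B: goods vehicle → 08.01; diesel-engined → 08.01.01; g.v.w. 3.2 t → 08.01.01.01. Scheduled 9%. Pellucia agreement on 08.01: RVC ≥ 60% → 23% available; preference 23% not lower than 9% → no reduction. → 9%.
Line C: goods vehicle → 08.01; hybrid → 08.01.02; g.v.w. 32 t → 08.01.02.01. Scheduled 10%. Pellucia agreement on 08.01: RVC < 60%. → 10%.
Sum: 8% + 9% + 10% = 27%.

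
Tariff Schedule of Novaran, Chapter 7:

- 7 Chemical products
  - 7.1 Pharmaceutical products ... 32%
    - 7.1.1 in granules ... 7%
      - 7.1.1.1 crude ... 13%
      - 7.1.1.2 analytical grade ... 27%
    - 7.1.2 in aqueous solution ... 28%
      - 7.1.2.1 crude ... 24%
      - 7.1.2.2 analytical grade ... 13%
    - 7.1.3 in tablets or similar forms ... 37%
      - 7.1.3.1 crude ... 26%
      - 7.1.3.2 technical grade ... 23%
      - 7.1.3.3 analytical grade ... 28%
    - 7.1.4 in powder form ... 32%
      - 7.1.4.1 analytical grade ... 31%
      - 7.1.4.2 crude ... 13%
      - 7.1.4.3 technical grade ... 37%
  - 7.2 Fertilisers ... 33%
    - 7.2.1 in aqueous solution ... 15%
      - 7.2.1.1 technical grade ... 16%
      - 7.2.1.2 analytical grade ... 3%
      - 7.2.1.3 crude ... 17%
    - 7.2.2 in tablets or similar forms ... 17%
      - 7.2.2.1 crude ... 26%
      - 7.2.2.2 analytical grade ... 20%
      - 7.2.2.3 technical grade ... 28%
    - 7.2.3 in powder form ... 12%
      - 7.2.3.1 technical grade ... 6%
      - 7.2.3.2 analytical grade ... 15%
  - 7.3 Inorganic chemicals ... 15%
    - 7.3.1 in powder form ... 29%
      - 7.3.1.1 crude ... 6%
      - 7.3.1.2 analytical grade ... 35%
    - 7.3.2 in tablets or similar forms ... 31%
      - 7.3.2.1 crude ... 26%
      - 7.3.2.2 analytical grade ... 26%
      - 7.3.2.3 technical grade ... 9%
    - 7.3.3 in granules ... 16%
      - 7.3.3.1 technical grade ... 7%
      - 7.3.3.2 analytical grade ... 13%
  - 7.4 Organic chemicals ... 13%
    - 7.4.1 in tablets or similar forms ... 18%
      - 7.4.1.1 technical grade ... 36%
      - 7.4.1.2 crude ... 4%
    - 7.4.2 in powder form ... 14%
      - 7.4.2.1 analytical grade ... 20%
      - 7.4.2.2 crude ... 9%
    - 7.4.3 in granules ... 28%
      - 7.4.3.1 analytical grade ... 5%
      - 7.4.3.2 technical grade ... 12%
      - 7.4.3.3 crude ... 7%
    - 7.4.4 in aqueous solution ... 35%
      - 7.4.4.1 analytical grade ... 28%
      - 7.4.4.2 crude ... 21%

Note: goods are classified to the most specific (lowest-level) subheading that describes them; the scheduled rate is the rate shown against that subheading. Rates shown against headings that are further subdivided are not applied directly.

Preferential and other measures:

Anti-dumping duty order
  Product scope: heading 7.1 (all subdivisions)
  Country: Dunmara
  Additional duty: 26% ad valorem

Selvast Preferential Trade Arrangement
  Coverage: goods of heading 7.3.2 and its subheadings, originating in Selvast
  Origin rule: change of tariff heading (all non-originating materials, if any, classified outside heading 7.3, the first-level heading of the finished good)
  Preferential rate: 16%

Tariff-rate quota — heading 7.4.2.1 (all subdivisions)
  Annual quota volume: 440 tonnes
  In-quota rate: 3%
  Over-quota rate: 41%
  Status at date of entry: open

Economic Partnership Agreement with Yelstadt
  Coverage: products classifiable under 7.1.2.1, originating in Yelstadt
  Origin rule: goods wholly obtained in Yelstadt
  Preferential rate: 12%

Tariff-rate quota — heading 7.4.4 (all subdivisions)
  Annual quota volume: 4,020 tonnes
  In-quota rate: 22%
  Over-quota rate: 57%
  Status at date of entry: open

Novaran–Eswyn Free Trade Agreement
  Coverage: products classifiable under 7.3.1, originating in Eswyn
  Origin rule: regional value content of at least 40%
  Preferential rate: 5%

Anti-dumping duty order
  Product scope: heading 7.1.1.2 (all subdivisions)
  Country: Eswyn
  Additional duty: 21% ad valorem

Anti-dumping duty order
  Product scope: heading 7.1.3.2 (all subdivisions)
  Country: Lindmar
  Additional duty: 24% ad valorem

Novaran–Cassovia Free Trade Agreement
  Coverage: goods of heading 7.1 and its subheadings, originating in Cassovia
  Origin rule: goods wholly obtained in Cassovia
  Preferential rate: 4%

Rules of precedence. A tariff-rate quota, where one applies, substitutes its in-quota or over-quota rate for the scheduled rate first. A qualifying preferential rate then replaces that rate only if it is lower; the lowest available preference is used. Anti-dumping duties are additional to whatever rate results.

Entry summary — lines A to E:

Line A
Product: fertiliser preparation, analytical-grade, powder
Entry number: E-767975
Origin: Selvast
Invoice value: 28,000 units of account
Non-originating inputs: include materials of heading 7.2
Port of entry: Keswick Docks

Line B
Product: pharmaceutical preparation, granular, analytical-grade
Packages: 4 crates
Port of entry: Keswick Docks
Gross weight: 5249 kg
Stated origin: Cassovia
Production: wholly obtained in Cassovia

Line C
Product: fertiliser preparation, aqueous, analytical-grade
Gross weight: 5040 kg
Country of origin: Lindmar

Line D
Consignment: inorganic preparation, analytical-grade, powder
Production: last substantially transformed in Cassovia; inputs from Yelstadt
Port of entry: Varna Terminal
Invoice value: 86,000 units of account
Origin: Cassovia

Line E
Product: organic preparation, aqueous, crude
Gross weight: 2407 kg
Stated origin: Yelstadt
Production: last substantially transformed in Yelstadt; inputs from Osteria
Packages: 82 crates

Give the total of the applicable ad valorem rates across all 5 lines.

79%

Line A: fertiliser → 7.2; powder → 7.2.3; analytical-grade → 7.2.3.2. Scheduled 15%. Selvast agreement on 7.3.2: 7.2.3.2 not covered. → 15%.
Line B: pharmaceutical → 7.1; granular → 7.1.1; analytical-grade → 7.1.1.2. Scheduled 27%. Cassovia agreement on 7.1: wholly obtained → 4% available; preferential 4%. → 4%.
Line C: fertiliser → 7.2; aqueous → 7.2.1; analytical-grade → 7.2.1.2. Scheduled 3%. No special measure applies. → 3%.
Line D: inorganic → 7.3; powder → 7.3.1; analytical-grade → 7.3.1.2. Scheduled 35%. Cassovia agreement on 7.1: 7.3.1.2 not covered. → 35%.
Line E: organic → 7.4; aqueous → 7.4.4; crude → 7.4.4.2. Scheduled 21%. quota on 7.4.4 open → in-quota 22%; Yelstadt agreement on 7.1.2.1: 7.4.4.2 not covered. → 22%.
Sum: 15% + 4% + 3% + 35% + 22% = 79%.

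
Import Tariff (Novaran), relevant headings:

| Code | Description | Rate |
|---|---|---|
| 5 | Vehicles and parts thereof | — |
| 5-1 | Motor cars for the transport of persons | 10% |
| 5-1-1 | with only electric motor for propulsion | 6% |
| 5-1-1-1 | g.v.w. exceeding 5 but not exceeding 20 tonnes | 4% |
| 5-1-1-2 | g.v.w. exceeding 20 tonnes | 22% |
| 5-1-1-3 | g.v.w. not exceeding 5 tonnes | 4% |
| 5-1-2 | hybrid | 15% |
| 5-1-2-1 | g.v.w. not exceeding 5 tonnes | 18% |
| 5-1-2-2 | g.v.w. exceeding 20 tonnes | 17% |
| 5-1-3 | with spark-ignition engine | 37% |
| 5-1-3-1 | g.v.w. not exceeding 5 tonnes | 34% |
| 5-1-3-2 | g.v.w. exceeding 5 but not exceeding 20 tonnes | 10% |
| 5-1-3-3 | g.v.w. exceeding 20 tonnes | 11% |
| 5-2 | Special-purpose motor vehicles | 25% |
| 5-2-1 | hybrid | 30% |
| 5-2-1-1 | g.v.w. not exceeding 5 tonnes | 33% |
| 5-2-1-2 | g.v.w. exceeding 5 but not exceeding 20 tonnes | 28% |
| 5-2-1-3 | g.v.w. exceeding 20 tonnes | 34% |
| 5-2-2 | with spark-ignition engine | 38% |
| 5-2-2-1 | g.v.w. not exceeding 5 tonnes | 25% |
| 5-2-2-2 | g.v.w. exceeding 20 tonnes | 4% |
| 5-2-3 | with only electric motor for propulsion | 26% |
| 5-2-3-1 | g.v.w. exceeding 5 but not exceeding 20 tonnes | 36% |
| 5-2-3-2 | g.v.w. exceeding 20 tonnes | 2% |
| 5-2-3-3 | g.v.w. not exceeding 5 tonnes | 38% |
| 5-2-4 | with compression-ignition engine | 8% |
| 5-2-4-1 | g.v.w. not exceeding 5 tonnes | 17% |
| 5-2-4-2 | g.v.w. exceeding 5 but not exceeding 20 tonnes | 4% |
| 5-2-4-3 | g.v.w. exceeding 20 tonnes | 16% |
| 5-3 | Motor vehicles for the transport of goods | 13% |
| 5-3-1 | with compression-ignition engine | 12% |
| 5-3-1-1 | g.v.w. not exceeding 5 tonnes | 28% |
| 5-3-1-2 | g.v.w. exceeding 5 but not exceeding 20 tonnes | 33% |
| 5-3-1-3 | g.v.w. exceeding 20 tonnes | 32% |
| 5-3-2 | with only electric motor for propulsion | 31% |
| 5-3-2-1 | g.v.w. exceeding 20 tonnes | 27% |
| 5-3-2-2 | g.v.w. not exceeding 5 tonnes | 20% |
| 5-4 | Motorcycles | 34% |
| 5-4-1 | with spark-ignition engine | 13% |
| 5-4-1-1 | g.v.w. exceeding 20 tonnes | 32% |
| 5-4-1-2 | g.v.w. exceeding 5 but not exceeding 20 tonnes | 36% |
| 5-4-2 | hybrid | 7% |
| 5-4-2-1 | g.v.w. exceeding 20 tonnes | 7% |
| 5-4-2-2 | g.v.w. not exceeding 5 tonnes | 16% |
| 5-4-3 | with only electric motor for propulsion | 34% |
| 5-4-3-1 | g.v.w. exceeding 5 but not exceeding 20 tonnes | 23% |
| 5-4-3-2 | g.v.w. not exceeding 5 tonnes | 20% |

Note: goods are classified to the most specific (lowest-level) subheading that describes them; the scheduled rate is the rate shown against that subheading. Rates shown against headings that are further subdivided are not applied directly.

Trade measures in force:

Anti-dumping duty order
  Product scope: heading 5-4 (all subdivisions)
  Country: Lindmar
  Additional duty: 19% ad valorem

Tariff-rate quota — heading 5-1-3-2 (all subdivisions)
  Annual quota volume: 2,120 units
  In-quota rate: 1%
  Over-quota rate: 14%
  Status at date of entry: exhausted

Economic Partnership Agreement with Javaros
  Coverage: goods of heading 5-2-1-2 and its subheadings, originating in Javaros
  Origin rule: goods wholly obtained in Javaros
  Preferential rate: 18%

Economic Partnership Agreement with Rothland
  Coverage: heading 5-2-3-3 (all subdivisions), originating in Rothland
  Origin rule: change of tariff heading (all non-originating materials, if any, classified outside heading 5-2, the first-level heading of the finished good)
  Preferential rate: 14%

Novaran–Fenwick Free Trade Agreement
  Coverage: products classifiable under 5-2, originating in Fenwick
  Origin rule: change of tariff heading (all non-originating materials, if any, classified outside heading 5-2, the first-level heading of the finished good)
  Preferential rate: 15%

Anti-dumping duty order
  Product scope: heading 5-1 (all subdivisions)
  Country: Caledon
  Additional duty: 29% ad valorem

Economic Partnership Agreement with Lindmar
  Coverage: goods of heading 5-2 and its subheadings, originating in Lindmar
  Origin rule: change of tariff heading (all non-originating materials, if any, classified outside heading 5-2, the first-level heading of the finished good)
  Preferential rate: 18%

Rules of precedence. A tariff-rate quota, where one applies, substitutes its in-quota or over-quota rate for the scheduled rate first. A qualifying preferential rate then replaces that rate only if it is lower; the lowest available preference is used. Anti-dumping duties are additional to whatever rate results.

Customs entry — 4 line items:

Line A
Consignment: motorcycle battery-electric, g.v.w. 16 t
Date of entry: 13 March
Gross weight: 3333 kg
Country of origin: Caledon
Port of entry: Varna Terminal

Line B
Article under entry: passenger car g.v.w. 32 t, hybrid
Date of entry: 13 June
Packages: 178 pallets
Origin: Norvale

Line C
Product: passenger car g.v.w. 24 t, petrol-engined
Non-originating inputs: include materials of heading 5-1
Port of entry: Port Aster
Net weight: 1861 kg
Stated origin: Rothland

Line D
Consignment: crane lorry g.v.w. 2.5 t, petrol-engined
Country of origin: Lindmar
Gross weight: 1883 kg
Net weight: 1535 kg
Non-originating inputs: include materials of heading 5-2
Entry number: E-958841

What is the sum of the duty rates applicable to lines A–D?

76%

Line A: motorcycle → 5-4; battery-electric → 5-4-3; g.v.w. 16 t → 5-4-3-1. Scheduled 23%. No special measure applies. → 23%.
Line B: passenger car → 5-1; hybrid → 5-1-2; g.v.w. 32 t → 5-1-2-2. Scheduled 17%. No special measure applies. → 17%.
Line C: passenger car → 5-1; petrol-engined → 5-1-3; g.v.w. 24 t → 5-1-3-3. Scheduled 11%. Rothland agreement on 5-2-3-3: 5-1-3-3 not covered. → 11%.
Line D: crane lorry → 5-2; petrol-engined → 5-2-2; g.v.w. 2.5 t → 5-2-2-1. Scheduled 25%. Lindmar agreement on 5-2: CTH not met. → 25%.
Sum: 23% + 17% + 11% + 25% = 76%.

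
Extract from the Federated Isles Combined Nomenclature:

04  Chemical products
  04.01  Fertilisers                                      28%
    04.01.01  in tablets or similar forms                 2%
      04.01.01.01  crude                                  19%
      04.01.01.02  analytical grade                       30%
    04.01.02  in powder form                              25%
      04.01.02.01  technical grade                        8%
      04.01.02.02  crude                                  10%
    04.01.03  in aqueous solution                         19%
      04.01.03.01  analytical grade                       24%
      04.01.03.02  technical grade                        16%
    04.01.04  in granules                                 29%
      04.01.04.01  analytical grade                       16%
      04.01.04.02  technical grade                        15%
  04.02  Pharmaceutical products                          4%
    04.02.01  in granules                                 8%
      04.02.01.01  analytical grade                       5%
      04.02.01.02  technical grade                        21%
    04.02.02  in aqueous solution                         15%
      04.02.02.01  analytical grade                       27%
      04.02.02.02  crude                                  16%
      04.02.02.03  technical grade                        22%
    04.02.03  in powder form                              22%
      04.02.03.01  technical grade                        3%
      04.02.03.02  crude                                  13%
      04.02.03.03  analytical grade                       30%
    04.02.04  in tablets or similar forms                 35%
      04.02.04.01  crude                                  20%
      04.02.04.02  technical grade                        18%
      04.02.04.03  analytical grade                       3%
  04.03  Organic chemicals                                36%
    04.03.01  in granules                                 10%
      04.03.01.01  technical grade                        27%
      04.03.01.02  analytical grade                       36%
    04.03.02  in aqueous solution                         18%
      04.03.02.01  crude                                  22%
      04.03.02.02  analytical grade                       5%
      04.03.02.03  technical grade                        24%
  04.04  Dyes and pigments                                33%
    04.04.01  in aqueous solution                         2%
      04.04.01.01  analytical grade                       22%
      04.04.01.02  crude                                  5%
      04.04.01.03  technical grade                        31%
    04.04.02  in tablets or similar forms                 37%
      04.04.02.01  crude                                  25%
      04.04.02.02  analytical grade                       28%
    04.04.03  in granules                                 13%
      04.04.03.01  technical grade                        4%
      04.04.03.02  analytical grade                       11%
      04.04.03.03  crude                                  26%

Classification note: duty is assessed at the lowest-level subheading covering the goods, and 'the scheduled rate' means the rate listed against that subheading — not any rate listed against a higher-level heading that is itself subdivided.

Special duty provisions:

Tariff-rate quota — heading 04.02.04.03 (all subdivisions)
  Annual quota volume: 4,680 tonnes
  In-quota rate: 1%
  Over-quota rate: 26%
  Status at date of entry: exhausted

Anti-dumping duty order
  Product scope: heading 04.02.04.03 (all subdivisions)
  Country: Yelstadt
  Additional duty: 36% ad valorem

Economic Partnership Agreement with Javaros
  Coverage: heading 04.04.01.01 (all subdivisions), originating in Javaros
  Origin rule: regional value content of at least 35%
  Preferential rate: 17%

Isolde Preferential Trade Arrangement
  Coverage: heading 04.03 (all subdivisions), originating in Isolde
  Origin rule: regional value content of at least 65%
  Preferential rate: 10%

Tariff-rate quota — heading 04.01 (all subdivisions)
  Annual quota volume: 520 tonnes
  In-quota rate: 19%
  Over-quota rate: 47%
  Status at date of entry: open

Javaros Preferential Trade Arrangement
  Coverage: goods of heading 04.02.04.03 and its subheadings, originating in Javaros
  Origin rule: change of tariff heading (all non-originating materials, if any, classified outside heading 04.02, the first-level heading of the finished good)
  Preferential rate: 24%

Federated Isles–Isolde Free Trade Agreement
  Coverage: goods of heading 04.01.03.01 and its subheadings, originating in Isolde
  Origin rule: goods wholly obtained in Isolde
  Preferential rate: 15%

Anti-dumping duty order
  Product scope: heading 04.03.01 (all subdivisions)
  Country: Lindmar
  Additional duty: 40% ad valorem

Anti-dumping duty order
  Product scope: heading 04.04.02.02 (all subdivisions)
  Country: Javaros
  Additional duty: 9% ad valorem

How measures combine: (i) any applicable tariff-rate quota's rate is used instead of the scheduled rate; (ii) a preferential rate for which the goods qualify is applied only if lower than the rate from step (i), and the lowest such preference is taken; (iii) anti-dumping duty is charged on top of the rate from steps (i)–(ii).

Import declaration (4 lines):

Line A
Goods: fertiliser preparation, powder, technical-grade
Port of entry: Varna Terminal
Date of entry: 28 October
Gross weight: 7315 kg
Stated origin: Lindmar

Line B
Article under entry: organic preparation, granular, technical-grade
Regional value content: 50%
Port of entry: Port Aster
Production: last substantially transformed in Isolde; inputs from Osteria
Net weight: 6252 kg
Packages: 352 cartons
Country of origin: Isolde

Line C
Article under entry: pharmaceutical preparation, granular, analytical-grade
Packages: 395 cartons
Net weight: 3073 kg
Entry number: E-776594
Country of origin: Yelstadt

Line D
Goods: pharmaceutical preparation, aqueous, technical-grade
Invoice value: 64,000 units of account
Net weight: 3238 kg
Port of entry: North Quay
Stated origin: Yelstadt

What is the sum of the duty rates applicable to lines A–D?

73%

Line A: fertiliser → 04.01; powder → 04.01.02; technical-grade → 04.01.02.01. Scheduled 8%. quota on 04.01 open → in-quota 19%. → 19%.
Line B: organic → 04.03; granular → 04.03.01; technical-grade → 04.03.01.01. Scheduled 27%. Isolde agreement on 04.03: RVC < 65%; Isolde agreement on 04.01.03.01: 04.03.01.01 not covered. → 27%.
Line C: pharmaceutical → 04.02; granular → 04.02.01; analytical-grade → 04.02.01.01. Scheduled 5%. No special measure applies. → 5%.
Line D: pharmaceutical → 04.02; aqueous → 04.02.02; technical-grade → 04.02.02.03. Scheduled 22%. No special measure applies. → 22%.
Sum: 19% + 27% + 5% + 22% = 73%.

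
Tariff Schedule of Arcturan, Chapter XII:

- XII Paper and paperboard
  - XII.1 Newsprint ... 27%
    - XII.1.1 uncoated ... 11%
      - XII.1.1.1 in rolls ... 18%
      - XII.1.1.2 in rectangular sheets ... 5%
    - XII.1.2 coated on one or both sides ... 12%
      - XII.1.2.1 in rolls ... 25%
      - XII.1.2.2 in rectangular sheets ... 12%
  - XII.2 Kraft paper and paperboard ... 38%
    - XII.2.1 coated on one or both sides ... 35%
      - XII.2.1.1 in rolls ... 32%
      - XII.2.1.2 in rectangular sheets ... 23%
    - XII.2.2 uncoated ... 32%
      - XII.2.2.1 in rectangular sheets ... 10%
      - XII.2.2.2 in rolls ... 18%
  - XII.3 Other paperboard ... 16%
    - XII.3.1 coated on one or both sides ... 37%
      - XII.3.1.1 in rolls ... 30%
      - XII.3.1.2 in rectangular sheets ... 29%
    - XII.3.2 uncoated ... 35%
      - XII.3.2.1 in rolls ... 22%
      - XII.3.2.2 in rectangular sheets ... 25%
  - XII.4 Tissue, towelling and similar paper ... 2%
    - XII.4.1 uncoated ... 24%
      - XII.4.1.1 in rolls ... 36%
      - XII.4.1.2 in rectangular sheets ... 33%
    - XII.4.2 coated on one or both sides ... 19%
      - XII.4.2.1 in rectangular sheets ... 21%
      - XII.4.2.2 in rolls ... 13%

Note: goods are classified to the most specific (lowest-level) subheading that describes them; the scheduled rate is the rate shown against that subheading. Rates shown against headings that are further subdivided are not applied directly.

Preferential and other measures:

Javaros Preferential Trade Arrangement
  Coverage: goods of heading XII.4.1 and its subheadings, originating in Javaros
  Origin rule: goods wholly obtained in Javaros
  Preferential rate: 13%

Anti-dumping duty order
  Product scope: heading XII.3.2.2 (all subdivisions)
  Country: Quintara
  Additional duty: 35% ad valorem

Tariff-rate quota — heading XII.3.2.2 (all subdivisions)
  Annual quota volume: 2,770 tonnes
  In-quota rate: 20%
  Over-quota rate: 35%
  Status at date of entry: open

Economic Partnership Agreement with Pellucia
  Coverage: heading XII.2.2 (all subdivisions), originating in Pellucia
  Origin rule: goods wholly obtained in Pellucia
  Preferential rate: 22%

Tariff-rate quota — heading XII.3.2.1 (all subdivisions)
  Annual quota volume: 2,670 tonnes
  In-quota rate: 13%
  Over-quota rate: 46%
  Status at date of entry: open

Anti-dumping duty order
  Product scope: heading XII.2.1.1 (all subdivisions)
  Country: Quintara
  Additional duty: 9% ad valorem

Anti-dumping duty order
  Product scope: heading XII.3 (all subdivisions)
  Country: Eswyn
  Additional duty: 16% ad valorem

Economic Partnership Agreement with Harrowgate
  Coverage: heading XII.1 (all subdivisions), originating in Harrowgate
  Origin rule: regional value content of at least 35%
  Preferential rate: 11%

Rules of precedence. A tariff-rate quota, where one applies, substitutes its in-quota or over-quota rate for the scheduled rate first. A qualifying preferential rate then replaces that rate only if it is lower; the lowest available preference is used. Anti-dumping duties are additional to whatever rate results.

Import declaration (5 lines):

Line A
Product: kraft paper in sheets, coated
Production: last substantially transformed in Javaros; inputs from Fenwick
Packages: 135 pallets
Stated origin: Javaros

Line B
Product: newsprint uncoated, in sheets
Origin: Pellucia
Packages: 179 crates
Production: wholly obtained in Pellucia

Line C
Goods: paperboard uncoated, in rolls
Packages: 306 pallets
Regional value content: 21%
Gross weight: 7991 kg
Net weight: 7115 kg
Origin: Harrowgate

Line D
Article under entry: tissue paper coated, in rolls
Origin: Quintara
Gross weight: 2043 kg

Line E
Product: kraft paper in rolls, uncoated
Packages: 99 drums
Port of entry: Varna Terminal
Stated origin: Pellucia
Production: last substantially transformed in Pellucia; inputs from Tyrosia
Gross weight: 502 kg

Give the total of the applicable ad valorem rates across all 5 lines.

Line A: kraft paper → XII.2; coated → XII.2.1; in sheets → XII.2.1.2. Scheduled 23%. Javaros agreement on XII.4.1: XII.2.1.2 not covered. → 23%.
Line B: newsprint → XII.1; uncoated → XII.1.1; in sheets → XII.1.1.2. Scheduled 5%. Pellucia agreement on XII.2.2: XII.1.1.2 not covered. → 5%.
Line C: paperboard → XII.3; uncoated → XII.3.2; in rolls → XII.3.2.1. Scheduled 22%. quota on XII.3.2.1 open → in-quota 13%; Harrowgate agreement on XII.1: XII.3.2.1 not covered. → 13%.
Line D: tissue paper → XII.4; coated → XII.4.2; in rolls → XII.4.2.2. Scheduled 13%. No special measure applies. → 13%.
Line E: kraft paper → XII.2; uncoated → XII.2.2; in rolls → XII.2.2.2. Scheduled 18%. Pellucia agreement on XII.2.2: not wholly obtained. → 18%.
Sum: 23% + 5% + 13% + 13% + 18% = 72%.

72%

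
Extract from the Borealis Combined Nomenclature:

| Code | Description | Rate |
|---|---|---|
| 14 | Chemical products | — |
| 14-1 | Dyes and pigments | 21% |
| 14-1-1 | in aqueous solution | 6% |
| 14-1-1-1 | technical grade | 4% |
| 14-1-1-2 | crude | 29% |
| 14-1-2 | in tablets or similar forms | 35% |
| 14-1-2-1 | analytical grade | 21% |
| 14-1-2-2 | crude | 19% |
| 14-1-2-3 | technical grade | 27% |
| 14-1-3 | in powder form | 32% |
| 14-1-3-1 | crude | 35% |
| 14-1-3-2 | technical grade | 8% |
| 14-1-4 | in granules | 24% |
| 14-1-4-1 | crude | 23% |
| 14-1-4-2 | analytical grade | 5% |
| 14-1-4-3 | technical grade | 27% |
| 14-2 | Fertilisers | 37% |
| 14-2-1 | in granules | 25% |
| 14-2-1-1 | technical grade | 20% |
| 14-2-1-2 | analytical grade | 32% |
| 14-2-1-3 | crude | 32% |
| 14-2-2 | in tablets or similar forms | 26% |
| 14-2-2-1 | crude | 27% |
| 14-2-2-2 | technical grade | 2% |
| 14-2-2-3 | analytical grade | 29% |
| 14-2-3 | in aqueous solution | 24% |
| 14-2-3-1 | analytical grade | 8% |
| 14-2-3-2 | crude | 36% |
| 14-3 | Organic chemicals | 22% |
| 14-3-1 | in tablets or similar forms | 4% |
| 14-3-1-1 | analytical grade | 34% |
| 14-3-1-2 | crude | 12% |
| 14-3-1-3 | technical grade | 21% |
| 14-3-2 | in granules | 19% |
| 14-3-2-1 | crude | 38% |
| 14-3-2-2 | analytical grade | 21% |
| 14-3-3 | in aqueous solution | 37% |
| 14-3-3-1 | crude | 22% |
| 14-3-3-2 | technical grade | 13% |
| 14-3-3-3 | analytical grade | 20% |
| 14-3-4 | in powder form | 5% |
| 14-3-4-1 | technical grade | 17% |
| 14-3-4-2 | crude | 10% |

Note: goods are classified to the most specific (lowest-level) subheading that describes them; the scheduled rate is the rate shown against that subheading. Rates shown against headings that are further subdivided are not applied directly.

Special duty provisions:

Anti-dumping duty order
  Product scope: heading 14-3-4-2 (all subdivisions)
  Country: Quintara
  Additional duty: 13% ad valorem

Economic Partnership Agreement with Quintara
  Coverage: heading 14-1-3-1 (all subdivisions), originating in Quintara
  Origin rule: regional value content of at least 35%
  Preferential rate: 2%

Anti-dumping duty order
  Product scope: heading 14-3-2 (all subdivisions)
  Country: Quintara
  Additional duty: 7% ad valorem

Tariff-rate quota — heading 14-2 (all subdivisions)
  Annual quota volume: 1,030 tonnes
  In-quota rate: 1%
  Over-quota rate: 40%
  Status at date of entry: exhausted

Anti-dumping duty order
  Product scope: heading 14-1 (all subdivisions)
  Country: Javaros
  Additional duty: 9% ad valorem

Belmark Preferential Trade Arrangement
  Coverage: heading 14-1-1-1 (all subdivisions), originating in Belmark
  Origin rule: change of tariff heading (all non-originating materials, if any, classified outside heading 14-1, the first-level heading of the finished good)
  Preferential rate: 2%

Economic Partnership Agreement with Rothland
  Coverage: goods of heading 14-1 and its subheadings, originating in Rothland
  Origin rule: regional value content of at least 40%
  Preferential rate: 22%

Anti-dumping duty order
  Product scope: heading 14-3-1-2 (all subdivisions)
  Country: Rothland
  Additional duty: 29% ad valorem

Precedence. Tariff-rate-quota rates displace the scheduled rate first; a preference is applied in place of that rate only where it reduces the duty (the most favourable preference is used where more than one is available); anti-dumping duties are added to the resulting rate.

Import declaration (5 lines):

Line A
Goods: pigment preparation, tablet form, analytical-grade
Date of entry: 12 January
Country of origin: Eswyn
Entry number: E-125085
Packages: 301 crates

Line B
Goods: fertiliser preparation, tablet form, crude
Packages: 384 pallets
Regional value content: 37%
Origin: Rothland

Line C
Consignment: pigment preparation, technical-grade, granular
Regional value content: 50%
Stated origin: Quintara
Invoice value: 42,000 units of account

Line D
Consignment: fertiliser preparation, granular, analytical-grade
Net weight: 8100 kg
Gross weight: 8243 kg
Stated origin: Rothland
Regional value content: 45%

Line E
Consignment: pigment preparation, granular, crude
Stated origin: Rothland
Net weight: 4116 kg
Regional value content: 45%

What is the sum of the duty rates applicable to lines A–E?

Line A: pigment → 14-1; tablet form → 14-1-2; analytical-grade → 14-1-2-1. Scheduled 21%. No special measure applies. → 21%.
Line B: fertiliser → 14-2; tablet form → 14-2-2; crude → 14-2-2-1. Scheduled 27%. quota on 14-2 exhausted → over-quota 40%; Rothland agreement on 14-1: 14-2-2-1 not covered. → 40%.
Line C: pigment → 14-1; granular → 14-1-4; technical-grade → 14-1-4-3. Scheduled 27%. Quintara agreement on 14-1-3-1: 14-1-4-3 not covered. → 27%.
Line D: fertiliser → 14-2; granular → 14-2-1; analytical-grade → 14-2-1-2. Scheduled 32%. quota on 14-2 exhausted → over-quota 40%; Rothland agreement on 14-1: 14-2-1-2 not covered. → 40%.
Line E: pigment → 14-1; granular → 14-1-4; crude → 14-1-4-1. Scheduled 23%. Rothland agreement on 14-1: RVC ≥ 40% → 22% available; preferential 22%. → 22%.
Sum: 21% + 40% + 27% + 40% + 22% = 150%.

150%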